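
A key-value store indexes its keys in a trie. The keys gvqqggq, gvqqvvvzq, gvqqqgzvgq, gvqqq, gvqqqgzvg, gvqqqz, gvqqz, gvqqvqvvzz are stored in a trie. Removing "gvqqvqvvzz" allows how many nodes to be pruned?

After clearing the end-marker at "gvqqvqvvzz", prune upward until reaching a node still needed by another word.
The suffix "qvvzz" (5 nodes) is used only by "gvqqvqvvzz"; the node for "gvqqv" still has the child "v", so pruning stops there.
Nodes removed: 5

5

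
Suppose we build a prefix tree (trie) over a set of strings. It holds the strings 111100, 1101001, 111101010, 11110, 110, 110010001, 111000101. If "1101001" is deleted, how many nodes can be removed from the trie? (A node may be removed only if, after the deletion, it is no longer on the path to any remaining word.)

After clearing the end-marker at "1101001", prune upward until reaching a node still needed by another word.
The suffix "1001" (4 nodes) is used only by "1101001"; the node for "110" still has the child "0", so pruning stops there.
Nodes removed: 4

4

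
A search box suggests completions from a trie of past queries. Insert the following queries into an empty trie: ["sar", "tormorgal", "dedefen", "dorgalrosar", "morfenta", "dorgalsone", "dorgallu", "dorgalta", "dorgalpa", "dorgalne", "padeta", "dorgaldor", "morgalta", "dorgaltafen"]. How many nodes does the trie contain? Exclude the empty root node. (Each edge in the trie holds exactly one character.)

66

For each word, the new-node count is its length minus the longest prefix already in the trie:
  "sar" → 3 new (s, a, r)
  "tormorgal" → 9 new (t, o, r, m, o, r, g, a, l)
  "dedefen" → 7 new (d, e, d, e, f, e, n)
  "dorgalrosar" → prefix "d" already present; 10 new (o, r, g, a, l, r, o, s, a, r)
  "morfenta" → 8 new (m, o, r, f, e, n, t, a)
  "dorgalsone" → prefix "dorgal" already present; 4 new (s, o, n, e)
  "dorgallu" → prefix "dorgal" already present; 2 new (l, u)
  "dorgalta" → prefix "dorgal" already present; 2 new (t, a)
  "dorgalpa" → prefix "dorgal" already present; 2 new (p, a)
  "dorgalne" → prefix "dorgal" already present; 2 new (n, e)
  "padeta" → 6 new (p, a, d, e, t, a)
  "dorgaldor" → prefix "dorgal" already present; 3 new (d, o, r)
  "morgalta" → prefix "mor" already present; 5 new (g, a, l, t, a)
  "dorgaltafen" → prefix "dorgalta" already present; 3 new (f, e, n)
Total nodes = 3 + 9 + 7 + 10 + 8 + 4 + 2 + 2 + 2 + 2 + 6 + 3 + 5 + 3 = 66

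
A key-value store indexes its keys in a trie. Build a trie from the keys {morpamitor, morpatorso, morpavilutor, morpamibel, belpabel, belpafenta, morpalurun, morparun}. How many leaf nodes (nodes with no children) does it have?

8

Leaves are exactly the stored words that no other stored word extends.
Those words: "belpabel", "belpafenta", "morpalurun", "morpamibel", "morpamitor", "morparun", "morpatorso", "morpavilutor"
Leaf count: 8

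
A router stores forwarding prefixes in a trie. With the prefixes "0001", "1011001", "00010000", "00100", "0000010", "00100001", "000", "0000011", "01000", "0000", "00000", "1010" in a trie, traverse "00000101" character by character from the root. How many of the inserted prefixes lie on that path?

4

Walk "00000101" from the root; an end-of-word marker is hit whenever a stored word is a prefix of "00000101".
Prefixes of the query that are stored words: "000", "0000", "00000", "0000010"
Count: 4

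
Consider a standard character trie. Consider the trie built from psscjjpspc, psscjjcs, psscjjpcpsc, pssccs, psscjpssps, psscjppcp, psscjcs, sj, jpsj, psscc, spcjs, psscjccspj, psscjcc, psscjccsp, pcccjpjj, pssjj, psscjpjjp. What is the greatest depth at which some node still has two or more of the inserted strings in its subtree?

Look for the deepest trie node that still has at least two words in its subtree.
"psscjccsp" and "psscjccspj" agree on "psscjccsp" (9 characters) before diverging; nothing deeper is shared.
Longest shared-prefix length: 9

9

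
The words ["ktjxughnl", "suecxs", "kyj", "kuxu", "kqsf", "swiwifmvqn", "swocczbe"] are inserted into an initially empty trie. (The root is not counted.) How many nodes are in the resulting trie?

Count nodes per top-level branch (shared prefixes stored once):
  'k'-branch (kqsf, ktjxughnl, kuxu, kyj): 17 nodes
  's'-branch (suecxs, swiwifmvqn, swocczbe): 21 nodes
Sum: 38

38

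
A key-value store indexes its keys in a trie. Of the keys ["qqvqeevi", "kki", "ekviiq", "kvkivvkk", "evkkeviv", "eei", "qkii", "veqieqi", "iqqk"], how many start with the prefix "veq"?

Filter for entries beginning with "veq":
Matches: "veqieqi"
Count: 1

1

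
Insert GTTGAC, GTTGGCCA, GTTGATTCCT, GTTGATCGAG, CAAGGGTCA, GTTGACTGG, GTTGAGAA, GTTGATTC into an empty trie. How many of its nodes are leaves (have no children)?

A leaf is a node with no children — equivalently, the end of a word that is not a proper prefix of any other stored word.
Those words: "CAAGGGTCA", "GTTGACTGG", "GTTGAGAA", "GTTGATCGAG", "GTTGATTCCT", "GTTGGCCA"
Leaf count: 6

6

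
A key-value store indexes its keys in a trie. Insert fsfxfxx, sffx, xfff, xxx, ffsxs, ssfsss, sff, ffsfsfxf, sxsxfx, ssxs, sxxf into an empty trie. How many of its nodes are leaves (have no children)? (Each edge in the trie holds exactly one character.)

A leaf is a node with no children — equivalently, the end of a word that is not a proper prefix of any other stored word.
Those words: "ffsfsfxf", "ffsxs", "fsfxfxx", "sffx", "ssfsss", "ssxs", "sxsxfx", "sxxf", "xfff", "xxx"
Leaf count: 10

10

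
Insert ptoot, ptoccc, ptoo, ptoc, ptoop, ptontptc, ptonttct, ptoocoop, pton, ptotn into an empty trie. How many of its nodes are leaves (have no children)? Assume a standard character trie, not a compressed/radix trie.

7

Leaves are exactly the stored words that no other stored word extends.
Those words: "ptoccc", "ptontptc", "ptonttct", "ptoocoop", "ptoop", "ptoot", "ptotn"
Leaf count: 7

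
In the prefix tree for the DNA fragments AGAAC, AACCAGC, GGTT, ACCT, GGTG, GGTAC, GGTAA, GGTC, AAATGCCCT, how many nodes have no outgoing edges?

9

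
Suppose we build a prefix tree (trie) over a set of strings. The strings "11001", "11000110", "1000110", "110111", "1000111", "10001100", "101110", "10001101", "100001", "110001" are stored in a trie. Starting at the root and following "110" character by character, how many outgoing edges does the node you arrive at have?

Walk "110" from the root, arriving at one node.
Distinct next characters after "110": 0, 1.
That node has 2 child edges.

2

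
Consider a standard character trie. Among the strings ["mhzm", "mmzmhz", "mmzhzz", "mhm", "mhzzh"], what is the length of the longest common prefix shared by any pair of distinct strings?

Look for the deepest trie node that still has at least two words in its subtree.
e.g. "mhzm" and "mhzzh" share the prefix "mhz" of length 3; no pair shares a longer one.
Longest shared-prefix length: 3

3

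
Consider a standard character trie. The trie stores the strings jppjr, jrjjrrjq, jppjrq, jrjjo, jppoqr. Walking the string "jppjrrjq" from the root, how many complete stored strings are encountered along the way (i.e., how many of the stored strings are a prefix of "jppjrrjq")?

1

Traverse "jppjrrjq" character by character; count nodes along the way that are marked as word ends.
Prefixes of the query that are stored words: "jppjr"
Count: 1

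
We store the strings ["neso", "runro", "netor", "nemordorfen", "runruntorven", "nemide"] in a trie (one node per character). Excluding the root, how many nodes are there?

32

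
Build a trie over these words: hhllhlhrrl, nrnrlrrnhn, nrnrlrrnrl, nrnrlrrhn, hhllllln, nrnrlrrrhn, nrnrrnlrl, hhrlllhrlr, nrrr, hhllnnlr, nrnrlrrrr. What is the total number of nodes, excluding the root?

51

Trace insertions, counting only characters that open a new branch:
  "hhllhlhrrl" → 10 new (h, h, l, l, h, l, h, r, r, l)
  "nrnrlrrnhn" → 10 new (n, r, n, r, l, r, r, n, h, n)
  "nrnrlrrnrl" → prefix "nrnrlrrn" already present; 2 new (r, l)
  "nrnrlrrhn" → prefix "nrnrlrr" already present; 2 new (h, n)
  "hhllllln" → prefix "hhll" already present; 4 new (l, l, l, n)
  "nrnrlrrrhn" → prefix "nrnrlrr" already present; 3 new (r, h, n)
  "nrnrrnlrl" → prefix "nrnr" already present; 5 new (r, n, l, r, l)
  "hhrlllhrlr" → prefix "hh" already present; 8 new (r, l, l, l, h, r, l, r)
  "nrrr" → prefix "nr" already present; 2 new (r, r)
  "hhllnnlr" → prefix "hhll" already present; 4 new (n, n, l, r)
  "nrnrlrrrr" → prefix "nrnrlrrr" already present; 1 new (r)
Total nodes = 10 + 10 + 2 + 2 + 4 + 3 + 5 + 8 + 2 + 4 + 1 = 51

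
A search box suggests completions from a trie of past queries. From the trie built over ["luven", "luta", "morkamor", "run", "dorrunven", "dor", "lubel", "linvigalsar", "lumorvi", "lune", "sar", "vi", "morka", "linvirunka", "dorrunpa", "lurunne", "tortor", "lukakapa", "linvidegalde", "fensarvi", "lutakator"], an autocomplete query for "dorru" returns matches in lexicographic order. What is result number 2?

Words with prefix "dorru", in lexicographic order: "dorrunpa", "dorrunven"
The 2nd is dorrunven.

dorrunven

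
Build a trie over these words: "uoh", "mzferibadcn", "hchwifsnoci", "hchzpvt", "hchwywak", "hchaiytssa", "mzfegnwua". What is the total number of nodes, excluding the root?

For each word, the new-node count is its length minus the longest prefix already in the trie:
  "uoh" → 3 new (u, o, h)
  "mzferibadcn" → 11 new (m, z, f, e, r, i, b, a, d, c, n)
  "hchwifsnoci" → 11 new (h, c, h, w, i, f, s, n, o, c, i)
  "hchzpvt" → prefix "hch" already present; 4 new (z, p, v, t)
  "hchwywak" → prefix "hchw" already present; 4 new (y, w, a, k)
  "hchaiytssa" → prefix "hch" already present; 7 new (a, i, y, t, s, s, a)
  "mzfegnwua" → prefix "mzfe" already present; 5 new (g, n, w, u, a)
Total nodes = 3 + 11 + 11 + 4 + 4 + 7 + 5 = 45

45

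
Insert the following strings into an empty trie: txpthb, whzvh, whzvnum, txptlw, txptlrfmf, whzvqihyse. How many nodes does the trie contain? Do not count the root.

Insert word by word; a character creates a node only if that edge doesn't already exist:
  "txpthb" → 6 new (t, x, p, t, h, b)
  "whzvh" → 5 new (w, h, z, v, h)
  "whzvnum" → prefix "whzv" already present; 3 new (n, u, m)
  "txptlw" → prefix "txpt" already present; 2 new (l, w)
  "txptlrfmf" → prefix "txptl" already present; 4 new (r, f, m, f)
  "whzvqihyse" → prefix "whzv" already present; 6 new (q, i, h, y, s, e)
Total nodes = 6 + 5 + 3 + 2 + 4 + 6 = 26

26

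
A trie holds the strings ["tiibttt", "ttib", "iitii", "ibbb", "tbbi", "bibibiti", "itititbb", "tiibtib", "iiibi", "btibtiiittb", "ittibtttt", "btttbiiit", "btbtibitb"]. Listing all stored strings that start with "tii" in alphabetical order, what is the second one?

Filter for "tii…" and sort: "tiibtib", "tiibttt"
Position 2: tiibttt

tiibttt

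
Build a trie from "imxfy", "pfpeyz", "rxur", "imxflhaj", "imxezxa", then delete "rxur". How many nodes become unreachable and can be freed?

4

Walk "rxur" from the leaf back toward the root, removing each node that no remaining word uses.
No other word shares any prefix with "rxur", so all 4 of its nodes go.
Nodes removed: 4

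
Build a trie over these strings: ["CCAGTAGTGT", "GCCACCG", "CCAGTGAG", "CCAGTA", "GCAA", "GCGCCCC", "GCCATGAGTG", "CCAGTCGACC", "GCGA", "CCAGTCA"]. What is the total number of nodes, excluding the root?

40

Trie structure (* marks end of a word):
(root)
├─ C
│  └─ C
│     └─ A
│        └─ G
│           └─ T
│              ├─ A *
│              │  └─ G
│              │     └─ T
│              │        └─ G
│              │           └─ T *
│              ├─ C
│              │  ├─ A *
│              │  └─ G
│              │     └─ A
│              │        └─ C
│              │           └─ C *
│              └─ G
│                 └─ A
│                    └─ G *
└─ G
   └─ C
      ├─ A
      │  └─ A *
      ├─ C
      │  └─ A
      │     ├─ C
      │     │  └─ C
      │     │     └─ G *
      │     └─ T
      │        └─ G
      │           └─ A
      │              └─ G
      │                 └─ T
      │                    └─ G *
      └─ G
         ├─ A *
         └─ C
            └─ C
               └─ C
                  └─ C *
Counting every labelled node above: 40.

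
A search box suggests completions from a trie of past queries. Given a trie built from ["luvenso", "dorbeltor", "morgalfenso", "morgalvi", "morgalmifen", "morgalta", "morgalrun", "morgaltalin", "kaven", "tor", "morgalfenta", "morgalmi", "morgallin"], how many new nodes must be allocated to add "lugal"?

3

Walking "lugal" from the root, the first 2 characters ("lu") follow existing edges; "g" is the first miss.
So 5 − 2 = 3 new nodes.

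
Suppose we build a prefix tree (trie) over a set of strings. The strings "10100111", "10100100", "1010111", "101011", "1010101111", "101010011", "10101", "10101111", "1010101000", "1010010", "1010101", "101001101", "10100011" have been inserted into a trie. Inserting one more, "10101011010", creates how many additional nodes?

Walking "10101011010" from the root, the first 8 characters ("10101011") follow existing edges; "0" is the first miss.
New nodes needed: |"10101011010"| − 8 = 11 − 8 = 3.

3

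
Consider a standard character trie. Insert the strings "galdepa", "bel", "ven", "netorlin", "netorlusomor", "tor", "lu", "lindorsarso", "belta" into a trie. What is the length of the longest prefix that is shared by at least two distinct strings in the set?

Equivalently: take the maximum, over all pairs, of their longest common prefix length.
"netorlin" and "netorlusomor" agree on "netorl" (6 characters) before diverging; nothing deeper is shared.
Longest shared-prefix length: 6

6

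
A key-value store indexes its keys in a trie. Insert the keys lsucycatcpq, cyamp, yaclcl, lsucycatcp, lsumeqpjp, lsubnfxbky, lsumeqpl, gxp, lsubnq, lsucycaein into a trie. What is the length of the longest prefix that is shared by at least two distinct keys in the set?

10

The deepest shared node is where two words last agree before diverging.
e.g. "lsucycatcp" and "lsucycatcpq" share the prefix "lsucycatcp" of length 10; no pair shares a longer one.
Longest shared-prefix length: 10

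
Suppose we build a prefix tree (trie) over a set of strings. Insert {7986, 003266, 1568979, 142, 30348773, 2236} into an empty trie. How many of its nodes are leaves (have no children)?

6

Leaves are exactly the stored words that no other stored word extends.
Those words: "003266", "142", "1568979", "2236", "30348773", "7986"
Leaf count: 6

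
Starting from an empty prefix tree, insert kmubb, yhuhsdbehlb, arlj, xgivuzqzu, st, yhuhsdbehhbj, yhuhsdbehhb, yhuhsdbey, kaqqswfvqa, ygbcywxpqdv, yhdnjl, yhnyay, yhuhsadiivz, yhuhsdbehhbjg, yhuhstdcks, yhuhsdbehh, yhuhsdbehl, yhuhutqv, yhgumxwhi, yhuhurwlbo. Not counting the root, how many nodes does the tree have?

90

Count nodes per top-level branch (shared prefixes stored once):
  'a'-branch (arlj): 4 nodes
  'k'-branch (kaqqswfvqa, kmubb): 14 nodes
  's'-branch (st): 2 nodes
  'x'-branch (xgivuzqzu): 9 nodes
  'y'-branch (ygbcywxpqdv, yhdnjl, yhgumxwhi, yhnyay, yhuhsadiivz, yhuhsdbehh, yhuhsdbehhb, yhuhsdbehhbj, yhuhsdbehhbjg, yhuhsdbehl, yhuhsdbehlb, yhuhsdbey, yhuhstdcks, yhuhurwlbo, yhuhutqv): 61 nodes
Sum: 90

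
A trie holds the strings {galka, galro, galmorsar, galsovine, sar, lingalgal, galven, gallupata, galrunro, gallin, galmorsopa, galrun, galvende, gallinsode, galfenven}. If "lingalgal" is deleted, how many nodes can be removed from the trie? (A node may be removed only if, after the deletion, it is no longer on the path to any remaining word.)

9

A node on "lingalgal"'s path can go only if nothing else ends at it or branches off below it.
No other word shares any prefix with "lingalgal", so all 9 of its nodes go.
Nodes removed: 9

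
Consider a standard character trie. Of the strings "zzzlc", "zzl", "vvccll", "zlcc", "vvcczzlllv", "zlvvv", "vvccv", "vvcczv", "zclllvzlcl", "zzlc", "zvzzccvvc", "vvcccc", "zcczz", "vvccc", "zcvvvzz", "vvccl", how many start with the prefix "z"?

9

Traverse to the node for "z", then collect every word in that subtree.
Words under "z": zcczz, zclllvzlcl, zcvvvzz, zlcc, zlvvv, zvzzccvvc, zzl, zzlc, zzzlc
Count: 9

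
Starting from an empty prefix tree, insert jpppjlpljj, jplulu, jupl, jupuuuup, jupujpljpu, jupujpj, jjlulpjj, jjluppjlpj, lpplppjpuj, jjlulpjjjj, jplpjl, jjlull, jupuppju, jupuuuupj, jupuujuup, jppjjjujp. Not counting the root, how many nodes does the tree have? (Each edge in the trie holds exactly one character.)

For each word, the new-node count is its length minus the longest prefix already in the trie:
  "jpppjlpljj" → 10 new (j, p, p, p, j, l, p, l, j, j)
  "jplulu" → prefix "jp" already present; 4 new (l, u, l, u)
  "jupl" → prefix "j" already present; 3 new (u, p, l)
  "jupuuuup" → prefix "jup" already present; 5 new (u, u, u, u, p)
  "jupujpljpu" → prefix "jupu" already present; 6 new (j, p, l, j, p, u)
  "jupujpj" → prefix "jupujp" already present; 1 new (j)
  "jjlulpjj" → prefix "j" already present; 7 new (j, l, u, l, p, j, j)
  "jjluppjlpj" → prefix "jjlu" already present; 6 new (p, p, j, l, p, j)
  "lpplppjpuj" → 10 new (l, p, p, l, p, p, j, p, u, j)
  "jjlulpjjjj" → prefix "jjlulpjj" already present; 2 new (j, j)
  "jplpjl" → prefix "jpl" already present; 3 new (p, j, l)
  "jjlull" → prefix "jjlul" already present; 1 new (l)
  "jupuppju" → prefix "jupu" already present; 4 new (p, p, j, u)
  "jupuuuupj" → prefix "jupuuuup" already present; 1 new (j)
  "jupuujuup" → prefix "jupuu" already present; 4 new (j, u, u, p)
  "jppjjjujp" → prefix "jpp" already present; 6 new (j, j, j, u, j, p)
Total nodes = 10 + 4 + 3 + 5 + 6 + 1 + 7 + 6 + 10 + 2 + 3 + 1 + 4 + 1 + 4 + 6 = 73

73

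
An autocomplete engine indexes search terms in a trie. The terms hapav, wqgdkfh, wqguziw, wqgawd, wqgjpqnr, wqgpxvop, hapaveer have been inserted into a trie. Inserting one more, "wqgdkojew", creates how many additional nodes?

"wqgdk" is already a path in the trie; the remaining "ojew" must be added.
New nodes needed: |"wqgdkojew"| − 5 = 9 − 5 = 4.

4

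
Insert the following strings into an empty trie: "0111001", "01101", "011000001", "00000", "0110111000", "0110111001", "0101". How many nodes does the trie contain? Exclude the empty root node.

26

Trie structure (* marks end of a word):
(root)
└─ 0
   ├─ 0
   │  └─ 0
   │     └─ 0
   │        └─ 0 *
   └─ 1
      ├─ 0
      │  └─ 1 *
      └─ 1
         ├─ 0
         │  ├─ 0
         │  │  └─ 0
         │  │     └─ 0
         │  │        └─ 0
         │  │           └─ 1 *
         │  └─ 1 *
         │     └─ 1
         │        └─ 1
         │           └─ 0
         │              └─ 0
         │                 ├─ 0 *
         │                 └─ 1 *
         └─ 1
            └─ 0
               └─ 0
                  └─ 1 *
Counting every labelled node above: 26.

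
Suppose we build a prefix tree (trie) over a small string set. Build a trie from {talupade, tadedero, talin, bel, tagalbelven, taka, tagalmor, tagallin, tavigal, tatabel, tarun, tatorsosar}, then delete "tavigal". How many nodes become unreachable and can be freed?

5

After clearing the end-marker at "tavigal", prune upward until reaching a node still needed by another word.
The suffix "vigal" (5 nodes) is used only by "tavigal"; the node for "ta" still has the child "l", so pruning stops there.
Nodes removed: 5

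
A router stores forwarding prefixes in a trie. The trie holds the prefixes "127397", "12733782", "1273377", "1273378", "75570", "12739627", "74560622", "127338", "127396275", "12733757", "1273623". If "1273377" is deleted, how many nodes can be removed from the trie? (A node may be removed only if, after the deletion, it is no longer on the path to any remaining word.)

1

After clearing the end-marker at "1273377", prune upward until reaching a node still needed by another word.
The suffix "7" (1 node) is used only by "1273377"; the node for "127337" still has the child "8", so pruning stops there.
Nodes removed: 1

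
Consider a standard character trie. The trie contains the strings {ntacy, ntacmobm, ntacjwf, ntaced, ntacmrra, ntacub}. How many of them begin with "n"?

Traverse to the node for "n", then collect every word in that subtree.
Words under "n": ntaced, ntacjwf, ntacmobm, ntacmrra, ntacub, ntacy
Count: 6

6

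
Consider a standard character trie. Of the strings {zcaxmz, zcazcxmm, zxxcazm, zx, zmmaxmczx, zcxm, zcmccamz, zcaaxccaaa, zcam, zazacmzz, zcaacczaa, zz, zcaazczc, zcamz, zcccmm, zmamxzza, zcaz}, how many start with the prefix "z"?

17

Traverse to the node for "z", then collect every word in that subtree.
Words under "z": zazacmzz, zcaacczaa, zcaaxccaaa, zcaazczc, zcam, zcamz, zcaxmz, zcaz, zcazcxmm, zcccmm, zcmccamz, zcxm, zmamxzza, zmmaxmczx, zx, zxxcazm, zz
Count: 17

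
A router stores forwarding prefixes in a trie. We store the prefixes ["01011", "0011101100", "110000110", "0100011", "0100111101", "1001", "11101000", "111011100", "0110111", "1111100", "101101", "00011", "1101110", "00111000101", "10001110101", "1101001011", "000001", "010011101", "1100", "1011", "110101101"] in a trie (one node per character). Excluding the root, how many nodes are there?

Insert word by word; a character creates a node only if that edge doesn't already exist:
  "01011" → 5 new (0, 1, 0, 1, 1)
  "0011101100" → prefix "0" already present; 9 new (0, 1, 1, 1, 0, 1, 1, 0, 0)
  "110000110" → 9 new (1, 1, 0, 0, 0, 0, 1, 1, 0)
  "0100011" → prefix "010" already present; 4 new (0, 0, 1, 1)
  "0100111101" → prefix "0100" already present; 6 new (1, 1, 1, 1, 0, 1)
  "1001" → prefix "1" already present; 3 new (0, 0, 1)
  "11101000" → prefix "11" already present; 6 new (1, 0, 1, 0, 0, 0)
  "111011100" → prefix "11101" already present; 4 new (1, 1, 0, 0)
  "0110111" → prefix "01" already present; 5 new (1, 0, 1, 1, 1)
  "1111100" → prefix "111" already present; 4 new (1, 1, 0, 0)
  "101101" → prefix "10" already present; 4 new (1, 1, 0, 1)
  "00011" → prefix "00" already present; 3 new (0, 1, 1)
  "1101110" → prefix "110" already present; 4 new (1, 1, 1, 0)
  "00111000101" → prefix "001110" already present; 5 new (0, 0, 1, 0, 1)
  "10001110101" → prefix "100" already present; 8 new (0, 1, 1, 1, 0, 1, 0, 1)
  "1101001011" → prefix "1101" already present; 6 new (0, 0, 1, 0, 1, 1)
  "000001" → prefix "000" already present; 3 new (0, 0, 1)
  "010011101" → prefix "0100111" already present; 2 new (0, 1)
  "1100" → prefix "1100" already present; 0 new (none)
  "1011" → prefix "1011" already present; 0 new (none)
  "110101101" → prefix "11010" already present; 4 new (1, 1, 0, 1)
Total nodes = 5 + 9 + 9 + 4 + 6 + 3 + 6 + 4 + 5 + 4 + 4 + 3 + 4 + 5 + 8 + 6 + 3 + 2 + 0 + 0 + 4 = 94

94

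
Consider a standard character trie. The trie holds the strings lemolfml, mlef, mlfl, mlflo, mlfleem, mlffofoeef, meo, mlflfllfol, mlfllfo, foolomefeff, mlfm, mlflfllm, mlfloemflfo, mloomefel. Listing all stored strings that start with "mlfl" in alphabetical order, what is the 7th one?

Words with prefix "mlfl", in lexicographic order: "mlfl", "mlfleem", "mlflfllfol", "mlflfllm", "mlfllfo", "mlflo", "mlfloemflfo"
Position 7: mlfloemflfo

mlfloemflfo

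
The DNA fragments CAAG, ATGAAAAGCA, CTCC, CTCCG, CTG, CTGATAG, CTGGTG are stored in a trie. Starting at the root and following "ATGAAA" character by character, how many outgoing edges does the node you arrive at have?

Walk "ATGAAA" from the root, arriving at one node.
Distinct next characters after "ATGAAA": A.
That node has 1 child edge.

1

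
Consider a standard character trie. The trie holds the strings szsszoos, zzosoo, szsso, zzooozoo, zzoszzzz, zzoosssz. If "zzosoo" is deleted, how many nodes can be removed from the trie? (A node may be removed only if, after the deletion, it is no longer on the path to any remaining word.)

2

Walk "zzosoo" from the leaf back toward the root, removing each node that no remaining word uses.
The suffix "oo" (2 nodes) is used only by "zzosoo"; the node for "zzos" still has the child "z", so pruning stops there.
Nodes removed: 2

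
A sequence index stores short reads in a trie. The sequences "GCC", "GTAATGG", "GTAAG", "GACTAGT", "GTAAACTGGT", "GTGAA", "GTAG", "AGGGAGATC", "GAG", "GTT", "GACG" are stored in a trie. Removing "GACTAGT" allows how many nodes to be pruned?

After clearing the end-marker at "GACTAGT", prune upward until reaching a node still needed by another word.
The suffix "TAGT" (4 nodes) is used only by "GACTAGT"; the node for "GAC" still has the child "G", so pruning stops there.
Nodes removed: 4

4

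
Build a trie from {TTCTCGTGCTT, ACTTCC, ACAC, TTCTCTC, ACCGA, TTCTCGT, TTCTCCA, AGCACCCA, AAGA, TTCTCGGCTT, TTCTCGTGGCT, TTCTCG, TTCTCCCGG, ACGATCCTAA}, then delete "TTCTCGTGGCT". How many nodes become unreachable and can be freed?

After clearing the end-marker at "TTCTCGTGGCT", prune upward until reaching a node still needed by another word.
The suffix "GCT" (3 nodes) is used only by "TTCTCGTGGCT"; the node for "TTCTCGTG" still has the child "C", so pruning stops there.
Nodes removed: 3

3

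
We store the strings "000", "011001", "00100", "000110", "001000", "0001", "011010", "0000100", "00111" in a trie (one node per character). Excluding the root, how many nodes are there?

For each word, the new-node count is its length minus the longest prefix already in the trie:
  "000" → 3 new (0, 0, 0)
  "011001" → prefix "0" already present; 5 new (1, 1, 0, 0, 1)
  "00100" → prefix "00" already present; 3 new (1, 0, 0)
  "000110" → prefix "000" already present; 3 new (1, 1, 0)
  "001000" → prefix "00100" already present; 1 new (0)
  "0001" → prefix "0001" already present; 0 new (none)
  "011010" → prefix "0110" already present; 2 new (1, 0)
  "0000100" → prefix "000" already present; 4 new (0, 1, 0, 0)
  "00111" → prefix "001" already present; 2 new (1, 1)
Total nodes = 3 + 5 + 3 + 3 + 1 + 0 + 2 + 4 + 2 = 23

23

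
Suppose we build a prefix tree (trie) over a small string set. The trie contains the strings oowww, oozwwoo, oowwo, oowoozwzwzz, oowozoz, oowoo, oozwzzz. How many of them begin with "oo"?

Walk to "oo"; the words in its subtree are exactly those with that prefix.
Matches: "oowoo", "oowoozwzwzz", "oowozoz", "oowwo", "oowww", "oozwwoo", "oozwzzz"
Count: 7

7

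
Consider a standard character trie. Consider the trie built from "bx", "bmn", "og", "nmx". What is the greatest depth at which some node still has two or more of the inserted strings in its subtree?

1

Look for the deepest trie node that still has at least two words in its subtree.
e.g. "bmn" and "bx" share the prefix "b" of length 1; no pair shares a longer one.
Longest shared-prefix length: 1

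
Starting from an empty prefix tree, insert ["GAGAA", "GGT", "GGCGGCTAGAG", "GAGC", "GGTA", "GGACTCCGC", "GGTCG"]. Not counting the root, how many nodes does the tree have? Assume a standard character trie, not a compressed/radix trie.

Insert word by word; a character creates a node only if that edge doesn't already exist:
  "GAGAA" → 5 new (G, A, G, A, A)
  "GGT" → prefix "G" already present; 2 new (G, T)
  "GGCGGCTAGAG" → prefix "GG" already present; 9 new (C, G, G, C, T, A, G, A, G)
  "GAGC" → prefix "GAG" already present; 1 new (C)
  "GGTA" → prefix "GGT" already present; 1 new (A)
  "GGACTCCGC" → prefix "GG" already present; 7 new (A, C, T, C, C, G, C)
  "GGTCG" → prefix "GGT" already present; 2 new (C, G)
Total nodes = 5 + 2 + 9 + 1 + 1 + 7 + 2 = 27

27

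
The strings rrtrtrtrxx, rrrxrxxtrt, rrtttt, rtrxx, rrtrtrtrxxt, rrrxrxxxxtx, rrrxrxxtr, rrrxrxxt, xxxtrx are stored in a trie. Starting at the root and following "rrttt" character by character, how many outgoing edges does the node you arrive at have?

1

The children of the "rrttt" node are the distinct next characters among strings starting with "rrttt".
Characters that immediately follow "rrttt" among the stored strings: {t}.
That node has 1 child edge.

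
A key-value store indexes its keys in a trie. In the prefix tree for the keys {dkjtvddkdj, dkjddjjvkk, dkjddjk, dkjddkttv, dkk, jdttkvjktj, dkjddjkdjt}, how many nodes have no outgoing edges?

Leaves are exactly the stored words that no other stored word extends.
Those words: "dkjddjjvkk", "dkjddjkdjt", "dkjddkttv", "dkjtvddkdj", "dkk", "jdttkvjktj"
Leaf count: 6

6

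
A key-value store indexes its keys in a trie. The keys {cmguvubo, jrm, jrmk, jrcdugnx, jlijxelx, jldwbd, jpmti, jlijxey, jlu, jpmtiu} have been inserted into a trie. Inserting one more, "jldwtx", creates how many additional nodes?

2

Walking "jldwtx" from the root, the first 4 characters ("jldw") follow existing edges; "t" is the first miss.
So 6 − 4 = 2 new nodes.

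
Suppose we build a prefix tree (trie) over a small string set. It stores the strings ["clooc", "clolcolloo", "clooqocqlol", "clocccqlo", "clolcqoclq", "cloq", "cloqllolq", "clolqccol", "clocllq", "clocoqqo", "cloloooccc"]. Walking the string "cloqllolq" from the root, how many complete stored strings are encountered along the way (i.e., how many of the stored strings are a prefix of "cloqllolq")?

2

Walk "cloqllolq" from the root; an end-of-word marker is hit whenever a stored word is a prefix of "cloqllolq".
Prefixes of the query that are stored words: "cloq", "cloqllolq"
Count: 2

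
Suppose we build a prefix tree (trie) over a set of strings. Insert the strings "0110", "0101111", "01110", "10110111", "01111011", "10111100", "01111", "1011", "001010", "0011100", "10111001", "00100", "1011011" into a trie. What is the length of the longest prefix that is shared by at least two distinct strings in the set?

The deepest shared node is where two words last agree before diverging.
e.g. "1011011" and "10110111" share the prefix "1011011" of length 7; no pair shares a longer one.
Longest shared-prefix length: 7

7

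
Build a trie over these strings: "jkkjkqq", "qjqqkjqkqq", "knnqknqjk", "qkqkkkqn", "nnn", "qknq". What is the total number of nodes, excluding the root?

38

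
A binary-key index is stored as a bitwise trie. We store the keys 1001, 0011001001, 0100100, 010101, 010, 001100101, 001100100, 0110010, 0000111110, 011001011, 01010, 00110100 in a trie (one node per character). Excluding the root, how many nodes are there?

For each word, the new-node count is its length minus the longest prefix already in the trie:
  "1001" → 4 new (1, 0, 0, 1)
  "0011001001" → 10 new (0, 0, 1, 1, 0, 0, 1, 0, 0, 1)
  "0100100" → prefix "0" already present; 6 new (1, 0, 0, 1, 0, 0)
  "010101" → prefix "010" already present; 3 new (1, 0, 1)
  "010" → prefix "010" already present; 0 new (none)
  "001100101" → prefix "00110010" already present; 1 new (1)
  "001100100" → prefix "001100100" already present; 0 new (none)
  "0110010" → prefix "01" already present; 5 new (1, 0, 0, 1, 0)
  "0000111110" → prefix "00" already present; 8 new (0, 0, 1, 1, 1, 1, 1, 0)
  "011001011" → prefix "0110010" already present; 2 new (1, 1)
  "01010" → prefix "01010" already present; 0 new (none)
  "00110100" → prefix "00110" already present; 3 new (1, 0, 0)
Total nodes = 4 + 10 + 6 + 3 + 0 + 1 + 0 + 5 + 8 + 2 + 0 + 3 = 42

42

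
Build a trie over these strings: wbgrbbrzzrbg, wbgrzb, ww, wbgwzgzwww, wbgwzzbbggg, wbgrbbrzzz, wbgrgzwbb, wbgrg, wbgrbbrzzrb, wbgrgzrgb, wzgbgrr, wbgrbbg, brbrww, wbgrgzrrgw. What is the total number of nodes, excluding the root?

53

For each word, the new-node count is its length minus the longest prefix already in the trie:
  "wbgrbbrzzrbg" → 12 new (w, b, g, r, b, b, r, z, z, r, b, g)
  "wbgrzb" → prefix "wbgr" already present; 2 new (z, b)
  "ww" → prefix "w" already present; 1 new (w)
  "wbgwzgzwww" → prefix "wbg" already present; 7 new (w, z, g, z, w, w, w)
  "wbgwzzbbggg" → prefix "wbgwz" already present; 6 new (z, b, b, g, g, g)
  "wbgrbbrzzz" → prefix "wbgrbbrzz" already present; 1 new (z)
  "wbgrgzwbb" → prefix "wbgr" already present; 5 new (g, z, w, b, b)
  "wbgrg" → prefix "wbgrg" already present; 0 new (none)
  "wbgrbbrzzrb" → prefix "wbgrbbrzzrb" already present; 0 new (none)
  "wbgrgzrgb" → prefix "wbgrgz" already present; 3 new (r, g, b)
  "wzgbgrr" → prefix "w" already present; 6 new (z, g, b, g, r, r)
  "wbgrbbg" → prefix "wbgrbb" already present; 1 new (g)
  "brbrww" → 6 new (b, r, b, r, w, w)
  "wbgrgzrrgw" → prefix "wbgrgzr" already present; 3 new (r, g, w)
Total nodes = 12 + 2 + 1 + 7 + 6 + 1 + 5 + 0 + 0 + 3 + 6 + 1 + 6 + 3 = 53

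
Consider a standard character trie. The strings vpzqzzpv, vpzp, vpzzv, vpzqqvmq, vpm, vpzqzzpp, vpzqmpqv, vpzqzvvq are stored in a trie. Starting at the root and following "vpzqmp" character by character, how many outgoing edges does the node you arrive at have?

The children of the "vpzqmp" node are the distinct next characters among strings starting with "vpzqmp".
Distinct next characters after "vpzqmp": q.
That node has 1 child edge.

1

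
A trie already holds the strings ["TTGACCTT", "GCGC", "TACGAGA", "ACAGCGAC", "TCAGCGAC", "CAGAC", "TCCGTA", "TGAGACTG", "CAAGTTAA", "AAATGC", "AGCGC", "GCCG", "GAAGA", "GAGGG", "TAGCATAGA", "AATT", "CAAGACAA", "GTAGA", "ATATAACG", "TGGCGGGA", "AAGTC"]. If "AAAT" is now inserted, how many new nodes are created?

0

Every character of "AAAT" already lies on an existing path (it is a prefix of some stored word).
No new nodes are needed: 0.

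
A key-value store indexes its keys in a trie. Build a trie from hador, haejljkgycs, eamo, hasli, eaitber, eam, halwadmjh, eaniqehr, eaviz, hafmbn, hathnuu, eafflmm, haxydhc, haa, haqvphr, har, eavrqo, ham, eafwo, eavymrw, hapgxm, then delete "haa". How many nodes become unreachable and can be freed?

1

A node on "haa"'s path can go only if nothing else ends at it or branches off below it.
The suffix "a" (1 node) is used only by "haa"; the node for "ha" still has the child "d", so pruning stops there.
Nodes removed: 1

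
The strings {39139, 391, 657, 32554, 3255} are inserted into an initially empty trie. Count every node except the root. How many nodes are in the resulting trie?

For each word, the new-node count is its length minus the longest prefix already in the trie:
  "39139" → 5 new (3, 9, 1, 3, 9)
  "391" → prefix "391" already present; 0 new (none)
  "657" → 3 new (6, 5, 7)
  "32554" → prefix "3" already present; 4 new (2, 5, 5, 4)
  "3255" → prefix "3255" already present; 0 new (none)
Total nodes = 5 + 0 + 3 + 4 + 0 = 12

12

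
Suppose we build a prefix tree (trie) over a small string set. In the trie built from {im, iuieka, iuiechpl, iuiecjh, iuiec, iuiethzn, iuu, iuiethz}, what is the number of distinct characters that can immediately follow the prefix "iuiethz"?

Walk "iuiethz" from the root, arriving at one node.
Distinct next characters after "iuiethz": n.
That node has 1 child edge.

1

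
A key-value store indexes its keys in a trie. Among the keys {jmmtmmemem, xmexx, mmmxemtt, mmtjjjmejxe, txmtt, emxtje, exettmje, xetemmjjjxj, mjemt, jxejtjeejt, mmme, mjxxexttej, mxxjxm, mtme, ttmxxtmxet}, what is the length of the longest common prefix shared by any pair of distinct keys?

Look for the deepest trie node that still has at least two words in its subtree.
e.g. "mmme" and "mmmxemtt" share the prefix "mmm" of length 3; no pair shares a longer one.
Longest shared-prefix length: 3

3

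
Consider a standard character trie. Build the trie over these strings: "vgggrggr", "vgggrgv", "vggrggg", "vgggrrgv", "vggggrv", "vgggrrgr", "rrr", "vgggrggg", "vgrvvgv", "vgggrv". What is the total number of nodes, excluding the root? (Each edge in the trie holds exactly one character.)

30

Insert word by word; a character creates a node only if that edge doesn't already exist:
  "vgggrggr" → 8 new (v, g, g, g, r, g, g, r)
  "vgggrgv" → prefix "vgggrg" already present; 1 new (v)
  "vggrggg" → prefix "vgg" already present; 4 new (r, g, g, g)
  "vgggrrgv" → prefix "vgggr" already present; 3 new (r, g, v)
  "vggggrv" → prefix "vggg" already present; 3 new (g, r, v)
  "vgggrrgr" → prefix "vgggrrg" already present; 1 new (r)
  "rrr" → 3 new (r, r, r)
  "vgggrggg" → prefix "vgggrgg" already present; 1 new (g)
  "vgrvvgv" → prefix "vg" already present; 5 new (r, v, v, g, v)
  "vgggrv" → prefix "vgggr" already present; 1 new (v)
Total nodes = 8 + 1 + 4 + 3 + 3 + 1 + 3 + 1 + 5 + 1 = 30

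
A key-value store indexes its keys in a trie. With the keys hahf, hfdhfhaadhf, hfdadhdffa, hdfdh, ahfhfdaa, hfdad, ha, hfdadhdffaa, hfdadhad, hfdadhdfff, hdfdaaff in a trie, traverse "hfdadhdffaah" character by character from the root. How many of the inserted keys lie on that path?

3

Traverse "hfdadhdffaah" character by character; count nodes along the way that are marked as word ends.
Prefixes of the query that are stored words: "hfdad", "hfdadhdffa", "hfdadhdffaa"
Count: 3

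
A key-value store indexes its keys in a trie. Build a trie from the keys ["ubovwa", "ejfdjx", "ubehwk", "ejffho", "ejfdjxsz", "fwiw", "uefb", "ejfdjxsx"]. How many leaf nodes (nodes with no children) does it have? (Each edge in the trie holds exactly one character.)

A leaf is a node with no children — equivalently, the end of a word that is not a proper prefix of any other stored word.
Those words: "ejfdjxsx", "ejfdjxsz", "ejffho", "fwiw", "ubehwk", "ubovwa", "uefb"
Leaf count: 7

7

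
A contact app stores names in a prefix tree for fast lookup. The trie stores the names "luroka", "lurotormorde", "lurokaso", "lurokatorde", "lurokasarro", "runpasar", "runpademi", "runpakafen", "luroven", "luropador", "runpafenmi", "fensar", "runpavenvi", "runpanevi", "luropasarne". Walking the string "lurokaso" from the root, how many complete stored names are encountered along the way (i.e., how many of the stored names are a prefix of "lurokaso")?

2

Traverse "lurokaso" character by character; count nodes along the way that are marked as word ends.
Prefixes of the query that are stored words: "luroka", "lurokaso"
Count: 2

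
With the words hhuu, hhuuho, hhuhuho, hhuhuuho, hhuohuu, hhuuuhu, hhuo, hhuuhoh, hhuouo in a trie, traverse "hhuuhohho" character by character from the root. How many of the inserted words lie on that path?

Walk "hhuuhohho" from the root; an end-of-word marker is hit whenever a stored word is a prefix of "hhuuhohho".
Prefixes of the query that are stored words: "hhuu", "hhuuho", "hhuuhoh"
Count: 3

3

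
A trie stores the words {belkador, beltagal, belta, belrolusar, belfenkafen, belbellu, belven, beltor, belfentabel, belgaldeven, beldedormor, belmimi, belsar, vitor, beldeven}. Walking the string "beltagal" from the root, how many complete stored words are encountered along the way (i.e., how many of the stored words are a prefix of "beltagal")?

Traverse "beltagal" character by character; count nodes along the way that are marked as word ends.
Prefixes of the query that are stored words: "belta", "beltagal"
Count: 2

2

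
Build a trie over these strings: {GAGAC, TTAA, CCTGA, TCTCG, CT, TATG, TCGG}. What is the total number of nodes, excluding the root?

24

Count nodes per top-level branch (shared prefixes stored once):
  'C'-branch (CCTGA, CT): 6 nodes
  'G'-branch (GAGAC): 5 nodes
  'T'-branch (TATG, TCGG, TCTCG, TTAA): 13 nodes
Sum: 24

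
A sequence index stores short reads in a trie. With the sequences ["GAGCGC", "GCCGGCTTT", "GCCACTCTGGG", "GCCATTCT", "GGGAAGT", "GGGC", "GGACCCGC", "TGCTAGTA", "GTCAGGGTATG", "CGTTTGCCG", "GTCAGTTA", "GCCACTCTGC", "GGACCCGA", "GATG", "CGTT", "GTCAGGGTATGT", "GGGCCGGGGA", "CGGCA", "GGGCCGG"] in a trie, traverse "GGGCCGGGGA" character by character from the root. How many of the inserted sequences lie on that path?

Walk "GGGCCGGGGA" from the root; an end-of-word marker is hit whenever a stored word is a prefix of "GGGCCGGGGA".
Prefixes of the query that are stored words: "GGGC", "GGGCCGG", "GGGCCGGGGA"
Count: 3

3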